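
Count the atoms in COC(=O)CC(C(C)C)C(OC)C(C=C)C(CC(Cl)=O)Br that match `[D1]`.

9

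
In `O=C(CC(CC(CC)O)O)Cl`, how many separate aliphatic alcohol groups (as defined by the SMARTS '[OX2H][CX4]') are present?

2

[OX2H][CX4] is the SMARTS for an aliphatic alcohol: a hydroxyl oxygen bound to an sp3 (X4) carbon.
The molecule carries 2 separate instances of a hydroxyl group (-OH) meeting every constraint; each maps to a distinct set of atoms, giving 2 matches.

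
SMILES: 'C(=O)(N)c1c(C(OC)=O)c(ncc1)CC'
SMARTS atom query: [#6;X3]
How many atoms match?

7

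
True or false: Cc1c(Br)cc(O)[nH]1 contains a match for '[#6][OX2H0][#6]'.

The pattern [#6][OX2H0][#6] describes an aliphatic oxygen bridging two carbons with no H on the oxygen — an ether.
The closest candidate here is a hydroxyl group (-OH), but the oxygen has H1, not H0 bridging two carbons. No other fragment satisfies the full query, so there is no match.

False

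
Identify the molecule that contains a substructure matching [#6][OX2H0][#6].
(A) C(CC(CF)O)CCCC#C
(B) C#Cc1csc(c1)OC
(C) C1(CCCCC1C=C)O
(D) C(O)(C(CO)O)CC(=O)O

[#6][OX2H0][#6] describes an aliphatic oxygen bridging two carbons with no H on the oxygen (an ether).
(A) has a hydroxyl group (-OH) but the oxygen has H1, not H0 bridging two carbons.
(B) contains a methoxy ether (-OCH3), which satisfies every atom and bond constraint.
(C) has a hydroxyl group (-OH) but the oxygen has H1, not H0 bridging two carbons.
(D) has a hydroxyl group (-OH) but the oxygen has H1, not H0 bridging two carbons.
So the answer is (B).

B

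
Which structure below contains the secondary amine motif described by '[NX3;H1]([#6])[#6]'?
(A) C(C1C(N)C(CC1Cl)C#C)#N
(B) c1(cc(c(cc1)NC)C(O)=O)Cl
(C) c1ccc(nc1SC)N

B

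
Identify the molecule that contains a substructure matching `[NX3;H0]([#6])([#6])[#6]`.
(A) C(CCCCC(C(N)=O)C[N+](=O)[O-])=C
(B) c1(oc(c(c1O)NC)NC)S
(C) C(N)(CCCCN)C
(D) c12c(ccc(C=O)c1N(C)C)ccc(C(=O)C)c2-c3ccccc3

D

[NX3;H0]([#6])([#6])[#6] describes a trivalent nitrogen with no H, bonded to three carbons (a tertiary amine).
(A) has a primary amide (-C(=O)NH2) but the amide nitrogen has H2 and only one carbon neighbour.
(B) has an N-methylamino group (-NHCH3) but the nitrogen still has one H (H1), not H0.
(C) has a primary amino group (-NH2) but the nitrogen has H2, not H0 with three carbons.
(D) contains a dimethylamino group (-N(CH3)2), which satisfies every atom and bond constraint.
So the answer is (D).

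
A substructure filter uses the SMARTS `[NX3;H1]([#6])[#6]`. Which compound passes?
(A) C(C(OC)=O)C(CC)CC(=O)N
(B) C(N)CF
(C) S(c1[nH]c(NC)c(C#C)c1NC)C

C

[NX3;H1]([#6])[#6] describes a trivalent nitrogen with one H, bonded to two carbons (a secondary amine).
(A) has a primary amide (-C(=O)NH2) but the -C(=O)NH2 nitrogen has H2, not H1.
(B) has a primary amino group (-NH2) but the nitrogen has H2 and only one carbon neighbour.
(C) contains an N-methylamino group (-NHCH3), which satisfies every atom and bond constraint.
So the answer is (C).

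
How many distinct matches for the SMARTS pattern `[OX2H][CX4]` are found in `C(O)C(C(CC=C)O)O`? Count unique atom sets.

3

[OX2H][CX4] is the SMARTS for an aliphatic alcohol: a hydroxyl oxygen bound to an sp3 (X4) carbon.
The molecule carries 3 separate instances of a hydroxyl group (-OH) meeting every constraint; each maps to a distinct set of atoms, giving 3 matches.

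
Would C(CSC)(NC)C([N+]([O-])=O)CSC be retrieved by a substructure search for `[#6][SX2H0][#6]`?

The pattern [#6][SX2H0][#6] describes an aliphatic sulfur bridging two carbons with no H on the sulfur — a thioether.
The molecule carries a methylthio ether (-SCH3), whose atoms satisfy every constraint of the query, so the pattern matches.

Yes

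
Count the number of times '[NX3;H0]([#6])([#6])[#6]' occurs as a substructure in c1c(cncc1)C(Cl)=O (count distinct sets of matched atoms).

0

[NX3;H0]([#6])([#6])[#6] is the SMARTS for a tertiary amine: a trivalent nitrogen with no H, bonded to three carbons.
No fragment in the molecule satisfies every constraint, giving 0 matches.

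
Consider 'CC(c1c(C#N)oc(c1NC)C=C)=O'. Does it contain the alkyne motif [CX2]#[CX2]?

No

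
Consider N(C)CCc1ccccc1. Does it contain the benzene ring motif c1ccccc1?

Yes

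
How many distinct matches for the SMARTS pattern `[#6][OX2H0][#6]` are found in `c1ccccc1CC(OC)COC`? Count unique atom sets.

2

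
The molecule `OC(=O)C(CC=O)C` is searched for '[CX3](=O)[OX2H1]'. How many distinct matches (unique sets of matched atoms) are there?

1

[CX3](=O)[OX2H1] is the SMARTS for a carboxylic acid: an sp2 carbon double-bonded to O and single-bonded to an -OH oxygen.
Exactly one fragment in the molecule meets all constraints, giving 1 match.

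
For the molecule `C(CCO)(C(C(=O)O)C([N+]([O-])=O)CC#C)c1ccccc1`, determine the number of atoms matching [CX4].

The query [CX4] means: C with X4: aliphatic carbon with exactly 4 total connections (bonds + H).
Check the 21 heavy atoms by environment: 6× C (X4) → match; 1× N (charge +1, X3) → no; 1× O (charge -1, X1) → no; 2× O (X1) → no; 6× c (aromatic, X3) → no; 2× C (X2) → no; 1× C (X3) → no; 2× O (X2) → no.
That gives 6 matching atoms.

6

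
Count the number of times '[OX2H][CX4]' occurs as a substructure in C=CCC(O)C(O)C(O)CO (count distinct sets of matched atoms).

4

[OX2H][CX4] is the SMARTS for an aliphatic alcohol: a hydroxyl oxygen bound to an sp3 (X4) carbon.
The molecule carries 4 separate instances of a hydroxyl group (-OH) meeting every constraint; each maps to a distinct set of atoms, giving 4 matches.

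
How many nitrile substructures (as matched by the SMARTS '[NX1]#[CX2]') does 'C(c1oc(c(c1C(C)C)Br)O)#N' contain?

1

[NX1]#[CX2] is the SMARTS for a nitrile: a nitrogen triple-bonded to a two-connected carbon.
Exactly one fragment in the molecule meets all constraints, giving 1 match.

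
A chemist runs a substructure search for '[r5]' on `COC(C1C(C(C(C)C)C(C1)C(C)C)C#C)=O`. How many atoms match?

5

Check the 17 heavy atoms by environment: 5× C (in 5-ring) → match; 10× C (acyclic) → no; 2× O (acyclic) → no.
That gives 5 matching atoms.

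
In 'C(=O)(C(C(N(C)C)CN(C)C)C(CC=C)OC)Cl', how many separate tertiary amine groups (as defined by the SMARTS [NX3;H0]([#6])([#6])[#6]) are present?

2

[NX3;H0]([#6])([#6])[#6] is the SMARTS for a tertiary amine: a trivalent nitrogen with no H, bonded to three carbons.
The molecule carries 2 separate instances of a dimethylamino group (-N(CH3)2) meeting every constraint; each maps to a distinct set of atoms, giving 2 matches.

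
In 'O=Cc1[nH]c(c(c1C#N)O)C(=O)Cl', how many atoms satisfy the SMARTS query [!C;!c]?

6

Check the 13 heavy atoms by environment: 1× n (aromatic) → match; 4× c (aromatic) → no; 3× C → no; 1× N → match; 3× O → match; 1× Cl → match.
Summing the matching environments: 1 + 1 + 3 + 1 = 6 matching atoms.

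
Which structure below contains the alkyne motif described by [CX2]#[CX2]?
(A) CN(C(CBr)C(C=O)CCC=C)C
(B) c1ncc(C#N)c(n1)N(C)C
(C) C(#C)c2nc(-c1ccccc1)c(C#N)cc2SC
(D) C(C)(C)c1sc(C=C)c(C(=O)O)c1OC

C

[CX2]#[CX2] describes a carbon-carbon triple bond (an alkyne).
(A) has a vinyl group (-CH=CH2) but the C=C is a double bond; both carbons are CX3, not CX2.
(B) has a nitrile (-C#N) but the triple bond is C#N, not C#C.
(C) contains an ethynyl group (-C#CH), which satisfies every atom and bond constraint.
(D) has a vinyl group (-CH=CH2) but the C=C is a double bond; both carbons are CX3, not CX2.
So the answer is (C).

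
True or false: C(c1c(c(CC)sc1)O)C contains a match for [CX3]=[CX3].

The pattern [CX3]=[CX3] describes a non-aromatic C=C double bond between two sp2 carbons — an alkene.
The closest candidate here is an ethyl group (-CH2CH3), but its C-C bond is a single bond between CX4 carbons, not CX3=CX3. No other fragment satisfies the full query, so there is no match.

False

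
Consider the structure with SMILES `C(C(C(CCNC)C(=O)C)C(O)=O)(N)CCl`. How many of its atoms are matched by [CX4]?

The query [CX4] means: C with X4: aliphatic carbon with exactly 4 total connections (bonds + H).
Check the 16 heavy atoms by environment: 8× C (X4) → match; 2× C (X3) → no; 2× O (X1) → no; 1× O (X2) → no; 2× N (X3) → no; 1× Cl (X1) → no.
That gives 8 matching atoms.

8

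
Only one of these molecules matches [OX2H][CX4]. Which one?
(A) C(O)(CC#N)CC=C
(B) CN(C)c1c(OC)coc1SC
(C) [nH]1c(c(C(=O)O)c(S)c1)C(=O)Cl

[OX2H][CX4] describes a hydroxyl oxygen bound to an sp3 (X4) carbon (an aliphatic alcohol).
(A) contains a hydroxyl group (-OH), which satisfies every atom and bond constraint.
(B) has a methoxy ether (-OCH3) but the oxygen has H0 (ether), not H1.
(C) has a carboxylic acid group (-C(=O)OH) but the -OH is on a CX3 carbonyl carbon, not a CX4 carbon.
So the answer is (A).

A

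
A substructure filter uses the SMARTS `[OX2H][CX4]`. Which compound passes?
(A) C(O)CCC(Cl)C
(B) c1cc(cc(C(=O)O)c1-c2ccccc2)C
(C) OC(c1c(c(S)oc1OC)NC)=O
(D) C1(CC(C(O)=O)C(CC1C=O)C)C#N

[OX2H][CX4] describes a hydroxyl oxygen bound to an sp3 (X4) carbon (an aliphatic alcohol).
(A) contains a hydroxyl group (-OH), which satisfies every atom and bond constraint.
(B) has a carboxylic acid group (-C(=O)OH) but the -OH is on a CX3 carbonyl carbon, not a CX4 carbon.
(C) has a carboxylic acid group (-C(=O)OH) but the -OH is on a CX3 carbonyl carbon, not a CX4 carbon.
(D) has a carboxylic acid group (-C(=O)OH) but the -OH is on a CX3 carbonyl carbon, not a CX4 carbon.
So the answer is (A).

A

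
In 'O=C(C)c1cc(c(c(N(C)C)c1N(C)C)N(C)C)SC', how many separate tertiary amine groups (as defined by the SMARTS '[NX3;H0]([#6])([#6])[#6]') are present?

3

[NX3;H0]([#6])([#6])[#6] is the SMARTS for a tertiary amine: a trivalent nitrogen with no H, bonded to three carbons.
The molecule carries 3 separate instances of a dimethylamino group (-N(CH3)2) meeting every constraint; each maps to a distinct set of atoms, giving 3 matches.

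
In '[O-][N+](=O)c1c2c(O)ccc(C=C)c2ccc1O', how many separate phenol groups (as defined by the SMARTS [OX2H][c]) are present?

[OX2H][c] is the SMARTS for a phenol: a hydroxyl oxygen attached to an aromatic carbon.
The molecule carries 2 separate instances of a hydroxyl group (-OH) meeting every constraint; each maps to a distinct set of atoms, giving 2 matches.

2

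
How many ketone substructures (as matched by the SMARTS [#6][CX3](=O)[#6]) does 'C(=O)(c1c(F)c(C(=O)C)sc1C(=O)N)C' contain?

[#6][CX3](=O)[#6] is the SMARTS for a ketone: a carbonyl carbon (no H) flanked by two carbons.
The molecule carries 2 separate instances of an acetyl/ketone group (-C(=O)CH3) meeting every constraint; each maps to a distinct set of atoms, giving 2 matches.

2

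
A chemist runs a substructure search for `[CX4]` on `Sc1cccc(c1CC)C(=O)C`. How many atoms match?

3

The query [CX4] means: C with X4: aliphatic carbon with exactly 4 total connections (bonds + H).
Check the 12 heavy atoms by environment: 6× c (aromatic, X3) → no; 1× S (X2) → no; 1× C (X3) → no; 1× O (X1) → no; 3× C (X4) → match.
That gives 3 matching atoms.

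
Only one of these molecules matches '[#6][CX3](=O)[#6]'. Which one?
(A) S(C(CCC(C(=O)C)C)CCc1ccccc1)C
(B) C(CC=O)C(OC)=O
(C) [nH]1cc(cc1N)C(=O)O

A

[#6][CX3](=O)[#6] describes a carbonyl carbon (no H) flanked by two carbons (a ketone).
(A) contains an acetyl/ketone group (-C(=O)CH3), which satisfies every atom and bond constraint.
(B) has an aldehyde (-CHO) but the carbonyl carbon has H1, so it is not flanked by two carbons.
(C) has a carboxylic acid group (-C(=O)OH) but one neighbour of the carbonyl carbon is O, not C.
So the answer is (A).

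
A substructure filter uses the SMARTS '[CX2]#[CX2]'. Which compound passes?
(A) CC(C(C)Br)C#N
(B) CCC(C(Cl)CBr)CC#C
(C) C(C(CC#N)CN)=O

[CX2]#[CX2] describes a carbon-carbon triple bond (an alkyne).
(A) has a nitrile (-C#N) but the triple bond is C#N, not C#C.
(B) contains an ethynyl group (-C#CH), which satisfies every atom and bond constraint.
(C) has a nitrile (-C#N) but the triple bond is C#N, not C#C.
So the answer is (B).

B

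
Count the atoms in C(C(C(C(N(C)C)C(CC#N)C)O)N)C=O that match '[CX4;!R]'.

The query [CX4;!R] means: aliphatic carbon with four total connections, not in a ring.
Check the 16 heavy atoms by environment: 9× C (X4, acyclic) → match; 1× C (X3, acyclic) → no; 1× O (X1, acyclic) → no; 2× N (X3, acyclic) → no; 1× C (X2, acyclic) → no; 1× N (X1, acyclic) → no; 1× O (X2, acyclic) → no.
That gives 9 matching atoms.

9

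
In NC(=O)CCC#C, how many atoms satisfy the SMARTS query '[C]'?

The query [C] means: uppercase C matches aliphatic (non-aromatic) carbon only.
Check the 7 heavy atoms by environment: 5× C → match; 1× O → no; 1× N → no.
That gives 5 matching atoms.

5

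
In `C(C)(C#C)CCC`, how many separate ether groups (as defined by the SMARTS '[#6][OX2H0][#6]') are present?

0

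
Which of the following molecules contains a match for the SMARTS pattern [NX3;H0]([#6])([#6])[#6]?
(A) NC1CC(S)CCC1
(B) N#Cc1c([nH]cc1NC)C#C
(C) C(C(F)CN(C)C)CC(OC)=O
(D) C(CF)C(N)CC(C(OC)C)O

C

[NX3;H0]([#6])([#6])[#6] describes a trivalent nitrogen with no H, bonded to three carbons (a tertiary amine).
(A) has a primary amino group (-NH2) but the nitrogen has H2, not H0 with three carbons.
(B) has an N-methylamino group (-NHCH3) but the nitrogen still has one H (H1), not H0.
(C) contains a dimethylamino group (-N(CH3)2), which satisfies every atom and bond constraint.
(D) has a primary amino group (-NH2) but the nitrogen has H2, not H0 with three carbons.
So the answer is (C).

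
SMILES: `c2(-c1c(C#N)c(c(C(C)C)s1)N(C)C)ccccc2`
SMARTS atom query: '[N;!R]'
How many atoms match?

The query [N;!R] means: aliphatic nitrogen not in a ring.
Check the 19 heavy atoms by environment: 1× s (aromatic, in 5-ring) → no; 4× c (aromatic, in 5-ring) → no; 6× C (acyclic) → no; 6× c (aromatic, in 6-ring) → no; 2× N (acyclic) → match.
That gives 2 matching atoms.

2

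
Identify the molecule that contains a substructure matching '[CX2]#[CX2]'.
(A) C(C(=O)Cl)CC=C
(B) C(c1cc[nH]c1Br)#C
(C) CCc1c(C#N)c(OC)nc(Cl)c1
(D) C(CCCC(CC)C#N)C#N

B

[CX2]#[CX2] describes a carbon-carbon triple bond (an alkyne).
(A) has a vinyl group (-CH=CH2) but the C=C is a double bond; both carbons are CX3, not CX2.
(B) contains an ethynyl group (-C#CH), which satisfies every atom and bond constraint.
(C) has a nitrile (-C#N) but the triple bond is C#N, not C#C.
(D) has a nitrile (-C#N) but the triple bond is C#N, not C#C.
So the answer is (B).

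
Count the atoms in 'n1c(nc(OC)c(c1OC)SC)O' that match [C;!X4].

0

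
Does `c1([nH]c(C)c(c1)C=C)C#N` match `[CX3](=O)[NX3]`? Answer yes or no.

The pattern [CX3](=O)[NX3] describes a carbonyl carbon bonded to a trivalent nitrogen — an amide.
The closest candidate here is a nitrile (-C#N), but the nitrile N is NX1 (triple-bonded), not NX3. No other fragment satisfies the full query, so there is no match.

No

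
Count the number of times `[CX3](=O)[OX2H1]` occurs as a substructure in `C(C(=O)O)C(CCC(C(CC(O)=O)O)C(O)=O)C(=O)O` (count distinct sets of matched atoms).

4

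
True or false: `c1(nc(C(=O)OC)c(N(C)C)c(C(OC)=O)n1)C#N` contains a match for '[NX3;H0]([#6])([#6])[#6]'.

The pattern [NX3;H0]([#6])([#6])[#6] describes a trivalent nitrogen with no H, bonded to three carbons — a tertiary amine.
The molecule carries a dimethylamino group (-N(CH3)2), whose atoms satisfy every constraint of the query, so the pattern matches.

True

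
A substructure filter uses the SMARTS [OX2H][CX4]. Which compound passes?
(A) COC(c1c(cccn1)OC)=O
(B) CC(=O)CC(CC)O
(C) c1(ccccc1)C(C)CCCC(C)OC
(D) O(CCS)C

B

[OX2H][CX4] describes a hydroxyl oxygen bound to an sp3 (X4) carbon (an aliphatic alcohol).
(A) has a methoxy ether (-OCH3) but the oxygen has H0 (ether), not H1.
(B) contains a hydroxyl group (-OH), which satisfies every atom and bond constraint.
(C) has a methoxy ether (-OCH3) but the oxygen has H0 (ether), not H1.
(D) has a methoxy ether (-OCH3) but the oxygen has H0 (ether), not H1.
So the answer is (B).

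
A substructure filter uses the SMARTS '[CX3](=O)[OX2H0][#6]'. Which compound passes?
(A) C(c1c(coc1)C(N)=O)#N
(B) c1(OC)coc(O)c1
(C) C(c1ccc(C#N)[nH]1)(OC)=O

[CX3](=O)[OX2H0][#6] describes a carbonyl carbon bonded to an oxygen that is itself bonded to carbon (no H on that O) (an ester).
(A) has a primary amide (-C(=O)NH2) but the carbonyl is bonded to N, not to an O-C linkage.
(B) has a methoxy ether (-OCH3) but the ether oxygen is not adjacent to a C=O carbon.
(C) contains a methyl-ester group (-C(=O)OCH3), which satisfies every atom and bond constraint.
So the answer is (C).

C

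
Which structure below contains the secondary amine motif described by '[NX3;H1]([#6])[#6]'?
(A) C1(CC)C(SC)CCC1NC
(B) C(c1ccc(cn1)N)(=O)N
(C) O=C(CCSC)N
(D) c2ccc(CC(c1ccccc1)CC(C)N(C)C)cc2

A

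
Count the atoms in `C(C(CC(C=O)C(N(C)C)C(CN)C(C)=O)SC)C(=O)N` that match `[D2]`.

5

The query [D2] means: atom with exactly two heavy-atom neighbours.
Check the 21 heavy atoms by environment: 4× C (D2) → match; 6× C (D3) → no; 3× O (D1) → no; 2× N (D1) → no; 1× S (D2) → match; 4× C (D1) → no; 1× N (D3) → no.
Summing the matching environments: 4 + 1 = 5 matching atoms.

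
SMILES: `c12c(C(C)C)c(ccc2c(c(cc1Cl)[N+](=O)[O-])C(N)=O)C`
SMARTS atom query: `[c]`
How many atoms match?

10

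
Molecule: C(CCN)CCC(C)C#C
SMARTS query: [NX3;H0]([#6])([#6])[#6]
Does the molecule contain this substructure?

No

The pattern [NX3;H0]([#6])([#6])[#6] describes a trivalent nitrogen with no H, bonded to three carbons — a tertiary amine.
The closest candidate here is a primary amino group (-NH2), but the nitrogen has H2, not H0 with three carbons. No other fragment satisfies the full query, so there is no match.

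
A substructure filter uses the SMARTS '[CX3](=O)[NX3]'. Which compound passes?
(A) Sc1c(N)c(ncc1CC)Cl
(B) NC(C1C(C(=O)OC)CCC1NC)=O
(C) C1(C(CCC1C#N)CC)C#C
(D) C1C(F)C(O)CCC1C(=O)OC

B

[CX3](=O)[NX3] describes a carbonyl carbon bonded to a trivalent nitrogen (an amide).
(A) has a primary amino group (-NH2) but the -NH2 is not attached to a carbonyl carbon.
(B) contains a primary amide (-C(=O)NH2), which satisfies every atom and bond constraint.
(C) has a nitrile (-C#N) but the nitrile N is NX1 (triple-bonded), not NX3.
(D) has a methyl-ester group (-C(=O)OCH3) but the carbonyl is bonded to O, not to an NX3 nitrogen.
So the answer is (B).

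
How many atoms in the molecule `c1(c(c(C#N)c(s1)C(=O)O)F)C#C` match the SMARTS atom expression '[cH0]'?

4

The query [cH0] means: aromatic carbon with no attached hydrogen (substituted or ring-fusion).
Check the 13 heavy atoms by environment: 1× s (aromatic, H0) → no; 4× c (aromatic, H0) → match; 3× C (H0) → no; 1× N (H0) → no; 1× C (H1) → no; 1× O (H0) → no; 1× O (H1) → no; 1× F (H0) → no.
That gives 4 matching atoms.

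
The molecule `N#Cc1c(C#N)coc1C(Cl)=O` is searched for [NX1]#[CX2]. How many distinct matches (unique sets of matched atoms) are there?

2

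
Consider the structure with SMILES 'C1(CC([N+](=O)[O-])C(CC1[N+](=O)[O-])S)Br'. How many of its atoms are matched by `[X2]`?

1

The query [X2] means: any atom with exactly two total connections (bonds + H).
Check the 14 heavy atoms by environment: 6× C (X4) → no; 1× Br (X1) → no; 2× N (charge +1, X3) → no; 2× O (charge -1, X1) → no; 2× O (X1) → no; 1× S (X2) → match.
That gives 1 matching atom.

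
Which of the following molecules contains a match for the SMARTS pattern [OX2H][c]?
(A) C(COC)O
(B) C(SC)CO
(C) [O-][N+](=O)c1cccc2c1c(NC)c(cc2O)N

C

[OX2H][c] describes a hydroxyl oxygen attached to an aromatic carbon (a phenol).
(A) has a hydroxyl group (-OH) but the -OH is on an aliphatic carbon, not an aromatic c.
(B) has a hydroxyl group (-OH) but the -OH is on an aliphatic carbon, not an aromatic c.
(C) contains a hydroxyl group (-OH), which satisfies every atom and bond constraint.
So the answer is (C).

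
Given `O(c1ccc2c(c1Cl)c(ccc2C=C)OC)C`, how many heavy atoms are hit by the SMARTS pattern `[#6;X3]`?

12

The query [#6;X3] means: any carbon (aromatic or not) with three total connections.
Check the 17 heavy atoms by environment: 10× c (aromatic, X3) → match; 1× Cl (X1) → no; 2× O (X2) → no; 2× C (X4) → no; 2× C (X3) → match.
Summing the matching environments: 10 + 2 = 12 matching atoms.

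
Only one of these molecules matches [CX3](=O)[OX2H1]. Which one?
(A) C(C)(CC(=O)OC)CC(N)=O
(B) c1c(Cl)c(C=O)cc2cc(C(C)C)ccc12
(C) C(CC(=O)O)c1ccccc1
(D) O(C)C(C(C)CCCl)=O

C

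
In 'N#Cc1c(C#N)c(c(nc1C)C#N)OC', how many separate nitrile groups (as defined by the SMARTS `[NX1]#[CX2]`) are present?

3

[NX1]#[CX2] is the SMARTS for a nitrile: a nitrogen triple-bonded to a two-connected carbon.
The molecule carries 3 separate instances of a nitrile (-C#N) meeting every constraint; each maps to a distinct set of atoms, giving 3 matches.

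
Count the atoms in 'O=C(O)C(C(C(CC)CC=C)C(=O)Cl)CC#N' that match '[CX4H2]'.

3

The query [CX4H2] means: sp3 carbon (X4) with exactly two hydrogens.
Check the 17 heavy atoms by environment: 3× C (H2, X4) → match; 3× C (H1, X4) → no; 2× C (H0, X3) → no; 2× O (H0, X1) → no; 1× Cl (H0, X1) → no; 1× C (H3, X4) → no; 1× C (H0, X2) → no; 1× N (H0, X1) → no; 1× C (H1, X3) → no; 1× C (H2, X3) → no; 1× O (H1, X2) → no.
That gives 3 matching atoms.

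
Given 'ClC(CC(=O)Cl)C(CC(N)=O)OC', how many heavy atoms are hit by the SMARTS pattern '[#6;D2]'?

2

The query [#6;D2] means: any carbon bonded to exactly two heavy atoms.
Check the 13 heavy atoms by environment: 2× C (D2) → match; 4× C (D3) → no; 2× Cl (D1) → no; 1× O (D2) → no; 1× C (D1) → no; 2× O (D1) → no; 1× N (D1) → no.
That gives 2 matching atoms.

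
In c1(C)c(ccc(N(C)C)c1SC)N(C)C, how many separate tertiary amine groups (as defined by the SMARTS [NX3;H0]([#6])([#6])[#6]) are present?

2

[NX3;H0]([#6])([#6])[#6] is the SMARTS for a tertiary amine: a trivalent nitrogen with no H, bonded to three carbons.
The molecule carries 2 separate instances of a dimethylamino group (-N(CH3)2) meeting every constraint; each maps to a distinct set of atoms, giving 2 matches.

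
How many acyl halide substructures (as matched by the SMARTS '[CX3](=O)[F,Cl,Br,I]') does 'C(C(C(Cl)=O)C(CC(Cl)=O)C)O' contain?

[CX3](=O)[F,Cl,Br,I] is the SMARTS for an acyl halide: a carbonyl carbon bonded to a halogen.
The molecule carries 2 separate instances of an acyl chloride (-C(=O)Cl) meeting every constraint; each maps to a distinct set of atoms, giving 2 matches.

2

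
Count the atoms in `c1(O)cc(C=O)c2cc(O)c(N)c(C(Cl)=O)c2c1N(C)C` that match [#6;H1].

Check the 21 heavy atoms by environment: 8× c (aromatic, H0) → no; 2× c (aromatic, H1) → match; 2× O (H1) → no; 1× N (H2) → no; 1× C (H1) → match; 2× O (H0) → no; 1× C (H0) → no; 1× Cl (H0) → no; 1× N (H0) → no; 2× C (H3) → no.
Summing the matching environments: 2 + 1 = 3 matching atoms.

3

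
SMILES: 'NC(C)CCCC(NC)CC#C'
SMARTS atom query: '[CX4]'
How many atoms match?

8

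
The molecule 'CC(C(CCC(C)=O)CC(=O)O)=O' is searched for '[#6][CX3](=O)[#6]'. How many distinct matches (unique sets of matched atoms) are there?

2

[#6][CX3](=O)[#6] is the SMARTS for a ketone: a carbonyl carbon (no H) flanked by two carbons.
The molecule carries 2 separate instances of an acetyl/ketone group (-C(=O)CH3) meeting every constraint; each maps to a distinct set of atoms, giving 2 matches.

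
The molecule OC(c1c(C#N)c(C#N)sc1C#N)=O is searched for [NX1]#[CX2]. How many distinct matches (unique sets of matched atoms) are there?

3

[NX1]#[CX2] is the SMARTS for a nitrile: a nitrogen triple-bonded to a two-connected carbon.
The molecule carries 3 separate instances of a nitrile (-C#N) meeting every constraint; each maps to a distinct set of atoms, giving 3 matches.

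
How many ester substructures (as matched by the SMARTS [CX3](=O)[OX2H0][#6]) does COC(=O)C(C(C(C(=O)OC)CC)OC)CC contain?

[CX3](=O)[OX2H0][#6] is the SMARTS for an ester: a carbonyl carbon bonded to an oxygen that is itself bonded to carbon (no H on that O).
The molecule carries 2 separate instances of a methyl-ester group (-C(=O)OCH3) meeting every constraint; each maps to a distinct set of atoms, giving 2 matches.

2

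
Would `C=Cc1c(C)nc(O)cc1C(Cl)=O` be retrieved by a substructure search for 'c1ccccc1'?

No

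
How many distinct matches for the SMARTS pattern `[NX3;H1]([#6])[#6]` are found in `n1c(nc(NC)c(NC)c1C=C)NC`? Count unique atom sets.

3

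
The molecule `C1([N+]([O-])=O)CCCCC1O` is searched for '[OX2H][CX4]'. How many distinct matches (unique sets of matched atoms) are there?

1

[OX2H][CX4] is the SMARTS for an aliphatic alcohol: a hydroxyl oxygen bound to an sp3 (X4) carbon.
Exactly one fragment in the molecule meets all constraints, giving 1 match.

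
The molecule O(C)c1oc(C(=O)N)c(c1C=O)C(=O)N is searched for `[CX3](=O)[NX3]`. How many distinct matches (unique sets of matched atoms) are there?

[CX3](=O)[NX3] is the SMARTS for an amide: a carbonyl carbon bonded to a trivalent nitrogen.
The molecule carries 2 separate instances of a primary amide (-C(=O)NH2) meeting every constraint; each maps to a distinct set of atoms, giving 2 matches.

2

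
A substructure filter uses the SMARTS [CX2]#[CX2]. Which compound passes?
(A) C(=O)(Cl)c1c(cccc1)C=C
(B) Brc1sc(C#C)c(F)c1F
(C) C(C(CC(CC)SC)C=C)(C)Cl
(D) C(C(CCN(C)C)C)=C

B

[CX2]#[CX2] describes a carbon-carbon triple bond (an alkyne).
(A) has a vinyl group (-CH=CH2) but the C=C is a double bond; both carbons are CX3, not CX2.
(B) contains an ethynyl group (-C#CH), which satisfies every atom and bond constraint.
(C) has a vinyl group (-CH=CH2) but the C=C is a double bond; both carbons are CX3, not CX2.
(D) has a vinyl group (-CH=CH2) but the C=C is a double bond; both carbons are CX3, not CX2.
So the answer is (B).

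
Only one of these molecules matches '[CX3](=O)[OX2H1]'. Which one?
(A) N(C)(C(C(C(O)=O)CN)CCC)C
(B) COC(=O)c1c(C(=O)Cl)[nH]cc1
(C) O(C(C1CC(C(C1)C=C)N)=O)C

[CX3](=O)[OX2H1] describes an sp2 carbon double-bonded to O and single-bonded to an -OH oxygen (a carboxylic acid).
(A) contains a carboxylic acid group (-C(=O)OH), which satisfies every atom and bond constraint.
(B) has a methyl-ester group (-C(=O)OCH3) but the singly-bonded O has no H (OX2H0, not OX2H1).
(C) has a methyl-ester group (-C(=O)OCH3) but the singly-bonded O has no H (OX2H0, not OX2H1).
So the answer is (A).

A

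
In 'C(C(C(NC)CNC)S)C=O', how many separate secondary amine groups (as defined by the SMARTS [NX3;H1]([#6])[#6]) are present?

2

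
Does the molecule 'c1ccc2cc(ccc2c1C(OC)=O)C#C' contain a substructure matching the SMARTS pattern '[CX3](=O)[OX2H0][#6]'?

Yes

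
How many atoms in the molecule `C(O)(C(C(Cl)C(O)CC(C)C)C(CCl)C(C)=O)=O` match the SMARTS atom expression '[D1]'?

9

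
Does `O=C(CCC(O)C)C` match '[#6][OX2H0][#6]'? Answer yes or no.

No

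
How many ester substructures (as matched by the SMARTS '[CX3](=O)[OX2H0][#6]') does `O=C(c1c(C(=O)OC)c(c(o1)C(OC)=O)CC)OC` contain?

[CX3](=O)[OX2H0][#6] is the SMARTS for an ester: a carbonyl carbon bonded to an oxygen that is itself bonded to carbon (no H on that O).
The molecule carries 3 separate instances of a methyl-ester group (-C(=O)OCH3) meeting every constraint; each maps to a distinct set of atoms, giving 3 matches.

3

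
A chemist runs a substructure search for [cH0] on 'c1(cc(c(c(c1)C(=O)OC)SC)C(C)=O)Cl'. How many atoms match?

The query [cH0] means: aromatic carbon with no attached hydrogen (substituted or ring-fusion).
Check the 16 heavy atoms by environment: 2× c (aromatic, H1) → no; 4× c (aromatic, H0) → match; 1× Cl (H0) → no; 1× S (H0) → no; 3× C (H3) → no; 2× C (H0) → no; 3× O (H0) → no.
That gives 4 matching atoms.

4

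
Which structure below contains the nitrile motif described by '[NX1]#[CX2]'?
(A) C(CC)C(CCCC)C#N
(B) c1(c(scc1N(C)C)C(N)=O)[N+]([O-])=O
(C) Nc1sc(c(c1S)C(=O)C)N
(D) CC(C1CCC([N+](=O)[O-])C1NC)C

A

[NX1]#[CX2] describes a nitrogen triple-bonded to a two-connected carbon (a nitrile).
(A) contains a nitrile (-C#N), which satisfies every atom and bond constraint.
(B) has a nitro group (-[N+](=O)[O-]) but there is no C#N triple bond.
(C) has a primary amino group (-NH2) but the nitrogen is NX3 (three connections), not NX1 triple-bonded.
(D) has a nitro group (-[N+](=O)[O-]) but there is no C#N triple bond.
So the answer is (A).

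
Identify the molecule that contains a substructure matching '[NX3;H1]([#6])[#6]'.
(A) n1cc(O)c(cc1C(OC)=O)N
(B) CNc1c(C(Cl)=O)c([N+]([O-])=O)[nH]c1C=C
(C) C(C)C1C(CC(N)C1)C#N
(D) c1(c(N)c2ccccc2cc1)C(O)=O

B

[NX3;H1]([#6])[#6] describes a trivalent nitrogen with one H, bonded to two carbons (a secondary amine).
(A) has a primary amino group (-NH2) but the nitrogen has H2 and only one carbon neighbour.
(B) contains an N-methylamino group (-NHCH3), which satisfies every atom and bond constraint.
(C) has a primary amino group (-NH2) but the nitrogen has H2 and only one carbon neighbour.
(D) has a primary amino group (-NH2) but the nitrogen has H2 and only one carbon neighbour.
So the answer is (B).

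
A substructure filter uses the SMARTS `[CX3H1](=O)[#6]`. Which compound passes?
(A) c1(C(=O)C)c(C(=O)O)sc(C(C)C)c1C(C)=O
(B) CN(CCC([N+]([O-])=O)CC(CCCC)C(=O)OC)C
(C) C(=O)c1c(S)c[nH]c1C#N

[CX3H1](=O)[#6] describes an sp2 carbon with one H, double-bonded to O and single-bonded to carbon (an aldehyde).
(A) has a carboxylic acid group (-C(=O)OH) but the carbonyl carbon has H0 and is bonded to O, not H1.
(B) has a methyl-ester group (-C(=O)OCH3) but the carbonyl carbon has H0, not H1.
(C) contains an aldehyde (-CHO), which satisfies every atom and bond constraint.
So the answer is (C).

C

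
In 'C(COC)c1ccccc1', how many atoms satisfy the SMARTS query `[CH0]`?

Check the 10 heavy atoms by environment: 2× C (H2) → no; 1× O (H0) → no; 1× C (H3) → no; 1× c (aromatic, H0) → no; 5× c (aromatic, H1) → no.
No environment satisfies the query, so 0 matching atoms.

0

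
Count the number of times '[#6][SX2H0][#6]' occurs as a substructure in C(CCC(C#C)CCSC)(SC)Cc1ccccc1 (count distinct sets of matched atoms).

2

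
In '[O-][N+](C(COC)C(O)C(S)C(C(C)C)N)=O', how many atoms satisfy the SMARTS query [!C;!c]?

The query [!C;!c] means: neither aliphatic nor aromatic carbon — same as [!#6].
Check the 16 heavy atoms by environment: 9× C → no; 1× N → match; 1× S → match; 1× N (charge +1) → match; 1× O (charge -1) → match; 3× O → match.
Summing the matching environments: 1 + 1 + 1 + 1 + 3 = 7 matching atoms.

7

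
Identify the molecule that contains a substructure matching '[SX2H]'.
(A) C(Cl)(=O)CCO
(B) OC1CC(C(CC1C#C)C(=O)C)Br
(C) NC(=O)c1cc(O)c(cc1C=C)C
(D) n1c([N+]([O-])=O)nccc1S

D

[SX2H] describes an aliphatic sulfur with two connections, one being H (a thiol).
(A) has a hydroxyl group (-OH) but it is an -OH, not an -SH.
(B) has a hydroxyl group (-OH) but it is an -OH, not an -SH.
(C) has a hydroxyl group (-OH) but it is an -OH, not an -SH.
(D) contains a thiol (-SH), which satisfies every atom and bond constraint.
So the answer is (D).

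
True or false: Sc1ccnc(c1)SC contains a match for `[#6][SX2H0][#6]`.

True

The pattern [#6][SX2H0][#6] describes an aliphatic sulfur bridging two carbons with no H on the sulfur — a thioether.
The molecule carries a methylthio ether (-SCH3), whose atoms satisfy every constraint of the query, so the pattern matches.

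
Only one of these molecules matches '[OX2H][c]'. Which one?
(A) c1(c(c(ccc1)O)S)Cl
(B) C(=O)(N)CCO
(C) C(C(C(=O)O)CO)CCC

A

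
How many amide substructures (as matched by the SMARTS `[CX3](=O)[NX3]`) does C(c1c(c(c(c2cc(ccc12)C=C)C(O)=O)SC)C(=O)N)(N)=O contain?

2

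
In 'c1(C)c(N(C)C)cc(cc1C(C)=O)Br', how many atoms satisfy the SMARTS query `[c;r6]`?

6

The query [c;r6] means: aromatic carbon that belongs to a six-membered ring.
Check the 14 heavy atoms by environment: 6× c (aromatic, in 6-ring) → match; 5× C (acyclic) → no; 1× O (acyclic) → no; 1× Br (acyclic) → no; 1× N (acyclic) → no.
That gives 6 matching atoms.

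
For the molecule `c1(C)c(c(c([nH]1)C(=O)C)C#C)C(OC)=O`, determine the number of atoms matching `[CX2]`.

Check the 15 heavy atoms by environment: 1× n (aromatic, X3) → no; 4× c (aromatic, X3) → no; 2× C (X3) → no; 2× O (X1) → no; 3× C (X4) → no; 1× O (X2) → no; 2× C (X2) → match.
That gives 2 matching atoms.

2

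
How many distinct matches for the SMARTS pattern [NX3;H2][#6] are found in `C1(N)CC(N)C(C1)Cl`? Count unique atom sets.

2

[NX3;H2][#6] is the SMARTS for a primary amine: a trivalent nitrogen with two H attached to carbon.
The molecule carries 2 separate instances of a primary amino group (-NH2) meeting every constraint; each maps to a distinct set of atoms, giving 2 matches.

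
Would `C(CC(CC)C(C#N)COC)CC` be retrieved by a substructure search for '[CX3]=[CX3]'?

The pattern [CX3]=[CX3] describes a non-aromatic C=C double bond between two sp2 carbons — an alkene.
The closest candidate here is an ethyl group (-CH2CH3), but its C-C bond is a single bond between CX4 carbons, not CX3=CX3. No other fragment satisfies the full query, so there is no match.

No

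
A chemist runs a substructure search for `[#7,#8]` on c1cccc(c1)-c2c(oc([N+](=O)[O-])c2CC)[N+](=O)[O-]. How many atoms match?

7

The query [#7,#8] means: nitrogen or oxygen (comma = OR).
Check the 19 heavy atoms by environment: 1× o (aromatic) → match; 10× c (aromatic) → no; 2× N (charge +1) → match; 2× O (charge -1) → match; 2× O → match; 2× C → no.
Summing the matching environments: 1 + 2 + 2 + 2 = 7 matching atoms.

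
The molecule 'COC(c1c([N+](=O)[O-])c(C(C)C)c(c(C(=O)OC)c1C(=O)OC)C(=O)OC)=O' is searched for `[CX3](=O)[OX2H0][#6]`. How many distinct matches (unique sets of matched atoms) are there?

4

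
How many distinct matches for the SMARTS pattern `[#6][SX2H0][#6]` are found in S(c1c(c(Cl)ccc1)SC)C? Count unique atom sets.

[#6][SX2H0][#6] is the SMARTS for a thioether: an aliphatic sulfur bridging two carbons with no H on the sulfur.
The molecule carries 2 separate instances of a methylthio ether (-SCH3) meeting every constraint; each maps to a distinct set of atoms, giving 2 matches.

2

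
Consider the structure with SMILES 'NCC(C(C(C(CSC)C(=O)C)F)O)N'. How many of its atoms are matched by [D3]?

5

The query [D3] means: atom with exactly three heavy-atom neighbours.
Check the 15 heavy atoms by environment: 2× C (D2) → no; 5× C (D3) → match; 2× N (D1) → no; 2× O (D1) → no; 1× F (D1) → no; 1× S (D2) → no; 2× C (D1) → no.
That gives 5 matching atoms.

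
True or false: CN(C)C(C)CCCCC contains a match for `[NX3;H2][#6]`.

False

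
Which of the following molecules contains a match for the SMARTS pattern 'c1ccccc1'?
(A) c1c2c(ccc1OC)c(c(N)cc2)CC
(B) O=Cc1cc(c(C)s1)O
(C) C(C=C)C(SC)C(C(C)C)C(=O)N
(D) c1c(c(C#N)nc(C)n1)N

c1ccccc1 describes six aromatic carbons in a ring (a benzene ring).
(A) contains the required atom environment, so the pattern matches.
(B) has a methyl group (-CH3) but no six-membered all-carbon aromatic ring is present.
(C) has a methyl group (-CH3) but no six-membered all-carbon aromatic ring is present.
(D) has a methyl group (-CH3) but no six-membered all-carbon aromatic ring is present.
So the answer is (A).

A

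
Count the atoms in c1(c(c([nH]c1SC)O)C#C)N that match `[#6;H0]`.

5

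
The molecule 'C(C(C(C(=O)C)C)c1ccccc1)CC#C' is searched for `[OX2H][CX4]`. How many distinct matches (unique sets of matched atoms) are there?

[OX2H][CX4] is the SMARTS for an aliphatic alcohol: a hydroxyl oxygen bound to an sp3 (X4) carbon.
No fragment in the molecule satisfies every constraint, giving 0 matches.

0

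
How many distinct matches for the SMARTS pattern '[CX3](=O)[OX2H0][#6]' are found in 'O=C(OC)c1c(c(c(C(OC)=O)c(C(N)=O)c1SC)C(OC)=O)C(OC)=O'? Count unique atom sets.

4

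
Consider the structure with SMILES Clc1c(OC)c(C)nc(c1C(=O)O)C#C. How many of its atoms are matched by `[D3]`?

6

The query [D3] means: atom with exactly three heavy-atom neighbours.
Check the 15 heavy atoms by environment: 1× n (aromatic, D2) → no; 5× c (aromatic, D3) → match; 3× C (D1) → no; 1× O (D2) → no; 1× C (D2) → no; 1× C (D3) → match; 2× O (D1) → no; 1× Cl (D1) → no.
Summing the matching environments: 5 + 1 = 6 matching atoms.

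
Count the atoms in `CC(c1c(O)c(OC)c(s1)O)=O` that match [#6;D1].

2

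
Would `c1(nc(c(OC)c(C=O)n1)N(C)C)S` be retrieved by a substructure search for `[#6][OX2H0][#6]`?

The pattern [#6][OX2H0][#6] describes an aliphatic oxygen bridging two carbons with no H on the oxygen — an ether.
The molecule carries a methoxy ether (-OCH3), whose atoms satisfy every constraint of the query, so the pattern matches.

Yes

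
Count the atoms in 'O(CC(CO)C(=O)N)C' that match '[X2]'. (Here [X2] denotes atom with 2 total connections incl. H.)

The query [X2] means: any atom with exactly two total connections (bonds + H).
Check the 9 heavy atoms by environment: 4× C (X4) → no; 2× O (X2) → match; 1× C (X3) → no; 1× O (X1) → no; 1× N (X3) → no.
That gives 2 matching atoms.

2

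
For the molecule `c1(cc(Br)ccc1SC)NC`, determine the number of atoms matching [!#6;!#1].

The query [!#6;!#1] means: not carbon and not hydrogen — any heteroatom.
Check the 11 heavy atoms by environment: 6× c (aromatic) → no; 1× N → match; 2× C → no; 1× Br → match; 1× S → match.
Summing the matching environments: 1 + 1 + 1 = 3 matching atoms.

3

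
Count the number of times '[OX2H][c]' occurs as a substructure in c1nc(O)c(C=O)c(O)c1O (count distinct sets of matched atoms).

3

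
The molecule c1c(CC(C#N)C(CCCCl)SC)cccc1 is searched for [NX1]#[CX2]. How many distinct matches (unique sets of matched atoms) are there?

1

[NX1]#[CX2] is the SMARTS for a nitrile: a nitrogen triple-bonded to a two-connected carbon.
Exactly one fragment in the molecule meets all constraints, giving 1 match.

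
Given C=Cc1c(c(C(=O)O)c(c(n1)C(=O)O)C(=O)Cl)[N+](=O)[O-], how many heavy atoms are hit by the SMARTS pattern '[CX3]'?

The query [CX3] means: C with X3: aliphatic carbon with exactly 3 total connections.
Check the 20 heavy atoms by environment: 1× n (aromatic, X2) → no; 5× c (aromatic, X3) → no; 5× C (X3) → match; 1× N (charge +1, X3) → no; 1× O (charge -1, X1) → no; 4× O (X1) → no; 2× O (X2) → no; 1× Cl (X1) → no.
That gives 5 matching atoms.

5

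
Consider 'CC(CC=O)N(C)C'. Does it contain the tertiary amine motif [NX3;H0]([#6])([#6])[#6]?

Yes

The pattern [NX3;H0]([#6])([#6])[#6] describes a trivalent nitrogen with no H, bonded to three carbons — a tertiary amine.
The molecule carries a dimethylamino group (-N(CH3)2), whose atoms satisfy every constraint of the query, so the pattern matches.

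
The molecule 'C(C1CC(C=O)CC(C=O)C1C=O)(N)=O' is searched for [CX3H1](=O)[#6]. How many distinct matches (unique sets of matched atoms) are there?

[CX3H1](=O)[#6] is the SMARTS for an aldehyde: an sp2 carbon with one H, double-bonded to O and single-bonded to carbon.
The molecule carries 3 separate instances of an aldehyde (-CHO) meeting every constraint; each maps to a distinct set of atoms, giving 3 matches.

3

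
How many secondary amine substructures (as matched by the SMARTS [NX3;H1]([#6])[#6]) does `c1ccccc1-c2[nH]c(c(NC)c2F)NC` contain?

2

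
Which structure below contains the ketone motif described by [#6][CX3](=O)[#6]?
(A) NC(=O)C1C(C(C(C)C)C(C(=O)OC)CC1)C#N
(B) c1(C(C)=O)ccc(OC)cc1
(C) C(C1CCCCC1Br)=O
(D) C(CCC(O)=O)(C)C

B

[#6][CX3](=O)[#6] describes a carbonyl carbon (no H) flanked by two carbons (a ketone).
(A) has a methyl-ester group (-C(=O)OCH3) but one neighbour of the carbonyl carbon is O, not C.
(B) contains an acetyl/ketone group (-C(=O)CH3), which satisfies every atom and bond constraint.
(C) has an aldehyde (-CHO) but the carbonyl carbon has H1, so it is not flanked by two carbons.
(D) has a carboxylic acid group (-C(=O)OH) but one neighbour of the carbonyl carbon is O, not C.
So the answer is (B).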